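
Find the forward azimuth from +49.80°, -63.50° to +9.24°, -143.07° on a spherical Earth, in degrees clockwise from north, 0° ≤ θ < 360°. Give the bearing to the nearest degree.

Δλ = -143.07 − -63.50 = -79.57°.
θ = atan2( sin Δλ · cos φ₂ , cos φ₁ · sin φ₂ − sin φ₁ · cos φ₂ · cos Δλ )
  = atan2(-0.97072, -0.03284) = -91.937° → normalised to [0°, 360°): 268.063°.

268°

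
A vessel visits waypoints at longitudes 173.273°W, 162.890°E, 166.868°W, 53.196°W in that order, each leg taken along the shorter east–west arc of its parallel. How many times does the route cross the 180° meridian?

2

Leg 1: -173.273° → +162.890°, shortest Δλ = -23.837° (west) — crosses 180°.
Leg 2: +162.890° → -166.868°, shortest Δλ = 30.242° (east) — crosses 180°.
Leg 3: -166.868° → -53.196°, shortest Δλ = 113.672° (east) — does not cross 180°.
Total crossings: 2.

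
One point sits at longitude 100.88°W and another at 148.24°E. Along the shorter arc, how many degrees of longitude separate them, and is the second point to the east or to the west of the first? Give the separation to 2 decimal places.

Raw difference: 148.24 − -100.88 = 249.12°.
Normalise into (−180°, 180°]: 249.12° − 360° = -110.88°.
Negative ⇒ the second point lies to the west; separation 110.88°.

110.88° west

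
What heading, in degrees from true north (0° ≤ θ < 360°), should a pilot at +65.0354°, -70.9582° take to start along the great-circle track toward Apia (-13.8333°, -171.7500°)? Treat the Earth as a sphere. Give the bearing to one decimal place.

273.8°

Δλ = -171.7500 − -70.9582 = -100.7918°.
θ = atan2( sin Δλ · cos φ₂ , cos φ₁ · sin φ₂ − sin φ₁ · cos φ₂ · cos Δλ )
  = atan2(-0.95382, 0.06391) = -86.167° → normalised to [0°, 360°): 273.833°.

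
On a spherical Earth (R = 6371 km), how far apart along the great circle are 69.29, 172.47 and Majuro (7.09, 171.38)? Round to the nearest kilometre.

Δλ = 171.38 − 172.47 = -1.09°.
Δφ = 7.09 − 69.29 = -62.20°.
a = sin²(Δφ/2) + cos φ₁ · cos φ₂ · sin²(Δλ/2) = 0.266838.
c = 2·atan2(√a, √(1−a)) = 1.08567 rad → d = 6371·c ≈ 6916.78 km.

6917 km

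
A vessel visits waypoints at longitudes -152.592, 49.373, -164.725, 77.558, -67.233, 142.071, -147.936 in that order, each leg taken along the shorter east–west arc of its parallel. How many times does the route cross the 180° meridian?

Leg 1: -152.592° → +49.373°, shortest Δλ = -158.035° (west) — crosses 180°.
Leg 2: +49.373° → -164.725°, shortest Δλ = 145.902° (east) — crosses 180°.
Leg 3: -164.725° → +77.558°, shortest Δλ = -117.717° (west) — crosses 180°.
Leg 4: +77.558° → -67.233°, shortest Δλ = -144.791° (west) — does not cross 180°.
Leg 5: -67.233° → +142.071°, shortest Δλ = -150.696° (west) — crosses 180°.
Leg 6: +142.071° → -147.936°, shortest Δλ = 69.993° (east) — crosses 180°.
Total crossings: 5.

5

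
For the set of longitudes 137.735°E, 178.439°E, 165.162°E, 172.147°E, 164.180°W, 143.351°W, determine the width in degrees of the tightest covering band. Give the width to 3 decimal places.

78.914°

Sort the longitudes: -164.180°, -143.351°, +137.735°, +165.162°, +172.147°, +178.439°.
Eastward gaps between consecutive values (wrapping around): 20.829°, 281.086°, 27.427°, 6.985°, 6.292°, 17.381°.
Largest gap = 281.086° ⇒ minimal covering band is its complement: 360° − 281.086° = 78.914°.
Band runs from +137.735° eastward to -143.351°, crossing the antimeridian.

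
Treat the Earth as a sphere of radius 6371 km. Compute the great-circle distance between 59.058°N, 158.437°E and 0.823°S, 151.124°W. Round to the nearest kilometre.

7965 km

Δλ = -151.124 − 158.437 = -309.561°; wrapped into (−180°, 180°]: 50.439°.
Δφ = -0.823 − 59.058 = -59.881°.
a = sin²(Δφ/2) + cos φ₁ · cos φ₂ · sin²(Δλ/2) = 0.342439.
c = 2·atan2(√a, √(1−a)) = 1.25021 rad → d = 6371·c ≈ 7965.10 km.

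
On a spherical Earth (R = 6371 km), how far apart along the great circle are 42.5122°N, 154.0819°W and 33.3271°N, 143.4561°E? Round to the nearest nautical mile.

2942 nmi

Δλ = 143.4561 − -154.0819 = 297.5380°; wrapped into (−180°, 180°]: -62.4620°.
Δφ = 33.3271 − 42.5122 = -9.1851°.
a = sin²(Δφ/2) + cos φ₁ · cos φ₂ · sin²(Δλ/2) = 0.171987.
c = 2·atan2(√a, √(1−a)) = 0.85526 rad → d = 6371·c ≈ 5448.83 km ≈ 2942.13 nmi.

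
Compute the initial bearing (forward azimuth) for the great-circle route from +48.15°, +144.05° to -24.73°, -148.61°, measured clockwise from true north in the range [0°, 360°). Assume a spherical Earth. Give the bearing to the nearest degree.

Δλ = -148.61 − 144.05 = -292.66°; wrapped into (−180°, 180°]: 67.34°.
θ = atan2( sin Δλ · cos φ₂ , cos φ₁ · sin φ₂ − sin φ₁ · cos φ₂ · cos Δλ )
  = atan2(0.83818, -0.53977) = 122.781° → normalised to [0°, 360°): 122.781°.

123°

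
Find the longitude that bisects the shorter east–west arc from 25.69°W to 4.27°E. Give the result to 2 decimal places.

10.71°W

Signed shortest Δλ from -25.69° to +4.27° is +29.96°.
Midpoint longitude = -25.69° + (+29.96°)/2 = -25.69° + 14.98° = -10.71°.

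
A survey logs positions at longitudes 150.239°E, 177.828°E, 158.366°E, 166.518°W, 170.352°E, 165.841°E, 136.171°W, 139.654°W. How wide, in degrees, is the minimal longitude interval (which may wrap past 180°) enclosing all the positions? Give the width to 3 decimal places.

73.590°

Sort the longitudes: -166.518°, -139.654°, -136.171°, +150.239°, +158.366°, +165.841°, +170.352°, +177.828°.
Eastward gaps between consecutive values (wrapping around): 26.864°, 3.483°, 286.410°, 8.127°, 7.475°, 4.511°, 7.476°, 15.654°.
Largest gap = 286.410° ⇒ minimal covering band is its complement: 360° − 286.410° = 73.590°.
Band runs from +150.239° eastward to -136.171°, crossing the antimeridian.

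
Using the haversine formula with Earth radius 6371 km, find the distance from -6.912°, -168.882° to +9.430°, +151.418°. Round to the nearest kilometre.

Δλ = 151.418 − -168.882 = 320.300°; wrapped into (−180°, 180°]: -39.700°.
Δφ = 9.430 − -6.912 = 16.342°.
a = sin²(Δφ/2) + cos φ₁ · cos φ₂ · sin²(Δλ/2) = 0.133116.
c = 2·atan2(√a, √(1−a)) = 0.74694 rad → d = 6371·c ≈ 4758.78 km.

4759 km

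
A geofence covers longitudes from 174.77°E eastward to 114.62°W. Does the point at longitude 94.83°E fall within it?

No

Band width going east from +174.77° to -114.62°: ((-114.62 − 174.77) mod 360) = 70.61°.
Offset of +94.83° east of the west edge: ((94.83 − 174.77) mod 360) = 280.06°.
280.06° > 70.61° ⇒ outside.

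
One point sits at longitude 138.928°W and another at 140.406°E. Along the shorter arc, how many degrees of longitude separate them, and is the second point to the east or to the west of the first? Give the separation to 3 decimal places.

80.666° west

Raw difference: 140.406 − -138.928 = 279.334°.
Normalise into (−180°, 180°]: 279.334° − 360° = -80.666°.
Negative ⇒ the second point lies to the west; separation 80.666°.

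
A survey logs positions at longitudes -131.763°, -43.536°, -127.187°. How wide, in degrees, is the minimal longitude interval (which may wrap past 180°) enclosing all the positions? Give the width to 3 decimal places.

Sort the longitudes: -131.763°, -127.187°, -43.536°.
Eastward gaps between consecutive values (wrapping around): 4.576°, 83.651°, 271.773°.
Largest gap = 271.773° ⇒ minimal covering band is its complement: 360° − 271.773° = 88.227°.
Band runs from -131.763° eastward to -43.536°.

88.227°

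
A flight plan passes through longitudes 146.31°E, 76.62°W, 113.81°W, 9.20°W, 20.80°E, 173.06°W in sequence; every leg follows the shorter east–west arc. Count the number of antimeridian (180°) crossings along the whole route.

Leg 1: +146.31° → -76.62°, shortest Δλ = 137.07° (east) — crosses 180°.
Leg 2: -76.62° → -113.81°, shortest Δλ = -37.19° (west) — does not cross 180°.
Leg 3: -113.81° → -9.20°, shortest Δλ = 104.61° (east) — does not cross 180°.
Leg 4: -9.20° → +20.80°, shortest Δλ = 30.0° (east) — does not cross 180°.
Leg 5: +20.80° → -173.06°, shortest Δλ = 166.14° (east) — crosses 180°.
Total crossings: 2.

2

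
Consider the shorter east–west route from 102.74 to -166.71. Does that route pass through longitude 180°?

Yes

Naïve |-166.71 − 102.74| = 269.45° > 180°, so the shorter arc goes the other way round — across 180°.
Signed shortest Δλ = ((-166.71 − 102.74 + 180) mod 360) − 180 = 90.55°.
Going east by 90.55° from +102.74° passes through 180° before reaching -166.71°.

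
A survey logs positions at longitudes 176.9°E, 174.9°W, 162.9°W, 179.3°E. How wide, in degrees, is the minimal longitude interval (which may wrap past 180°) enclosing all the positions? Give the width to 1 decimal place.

Sort the longitudes: -174.9°, -162.9°, +176.9°, +179.3°.
Eastward gaps between consecutive values (wrapping around): 12.0°, 339.8°, 2.4°, 5.8°.
Largest gap = 339.8° ⇒ minimal covering band is its complement: 360° − 339.8° = 20.2°.
Band runs from +176.9° eastward to -162.9°, crossing the antimeridian.

20.2°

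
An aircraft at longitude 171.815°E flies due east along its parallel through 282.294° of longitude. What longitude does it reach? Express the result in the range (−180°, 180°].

94.109°E

Start at +171.815°; shift +282.294° → +454.109°.
+454.109° lies outside (−180°, 180°]; subtract 360° → +94.109°.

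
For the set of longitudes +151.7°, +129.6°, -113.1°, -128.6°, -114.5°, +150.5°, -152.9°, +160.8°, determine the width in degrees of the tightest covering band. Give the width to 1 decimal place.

Sort the longitudes: -152.9°, -128.6°, -114.5°, -113.1°, +129.6°, +150.5°, +151.7°, +160.8°.
Eastward gaps between consecutive values (wrapping around): 24.3°, 14.1°, 1.4°, 242.7°, 20.9°, 1.2°, 9.1°, 46.3°.
Largest gap = 242.7° ⇒ minimal covering band is its complement: 360° − 242.7° = 117.3°.
Band runs from +129.6° eastward to -113.1°, crossing the antimeridian.

117.3°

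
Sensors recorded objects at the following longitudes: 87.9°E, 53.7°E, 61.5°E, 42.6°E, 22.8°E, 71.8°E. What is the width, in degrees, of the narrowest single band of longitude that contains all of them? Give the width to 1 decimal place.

Sort the longitudes: +22.8°, +42.6°, +53.7°, +61.5°, +71.8°, +87.9°.
Eastward gaps between consecutive values (wrapping around): 19.8°, 11.1°, 7.8°, 10.3°, 16.1°, 294.9°.
Largest gap = 294.9° ⇒ minimal covering band is its complement: 360° − 294.9° = 65.1°.
Band runs from +22.8° eastward to +87.9°.

65.1°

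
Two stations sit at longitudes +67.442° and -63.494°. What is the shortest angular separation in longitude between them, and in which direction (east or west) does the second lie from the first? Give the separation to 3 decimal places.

130.936° west

Raw difference: -63.494 − 67.442 = -130.936°.
Normalise into (−180°, 180°]: -130.936° stays -130.936°.
Negative ⇒ the second point lies to the west; separation 130.936°.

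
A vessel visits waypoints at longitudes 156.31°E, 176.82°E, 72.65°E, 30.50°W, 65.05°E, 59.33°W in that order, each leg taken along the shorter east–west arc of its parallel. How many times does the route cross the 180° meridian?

Leg 1: +156.31° → +176.82°, shortest Δλ = 20.51° (east) — does not cross 180°.
Leg 2: +176.82° → +72.65°, shortest Δλ = -104.17° (west) — does not cross 180°.
Leg 3: +72.65° → -30.50°, shortest Δλ = -103.15° (west) — does not cross 180°.
Leg 4: -30.50° → +65.05°, shortest Δλ = 95.55° (east) — does not cross 180°.
Leg 5: +65.05° → -59.33°, shortest Δλ = -124.38° (west) — does not cross 180°.
Total crossings: 0.

0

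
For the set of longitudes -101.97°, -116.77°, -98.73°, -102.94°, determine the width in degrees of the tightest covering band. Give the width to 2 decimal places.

Sort the longitudes: -116.77°, -102.94°, -101.97°, -98.73°.
Eastward gaps between consecutive values (wrapping around): 13.83°, 0.97°, 3.24°, 341.96°.
Largest gap = 341.96° ⇒ minimal covering band is its complement: 360° − 341.96° = 18.04°.
Band runs from -116.77° eastward to -98.73°.

18.04°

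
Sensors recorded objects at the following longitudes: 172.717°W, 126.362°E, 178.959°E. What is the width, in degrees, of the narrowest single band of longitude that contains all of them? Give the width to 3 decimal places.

60.921°

Sort the longitudes: -172.717°, +126.362°, +178.959°.
Eastward gaps between consecutive values (wrapping around): 299.079°, 52.597°, 8.324°.
Largest gap = 299.079° ⇒ minimal covering band is its complement: 360° − 299.079° = 60.921°.
Band runs from +126.362° eastward to -172.717°, crossing the antimeridian.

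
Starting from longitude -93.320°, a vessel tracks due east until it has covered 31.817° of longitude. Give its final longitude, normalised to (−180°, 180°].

-61.503°

Start at -93.320°; shift +31.817° → -61.503°.
-61.503° already lies in (−180°, 180°].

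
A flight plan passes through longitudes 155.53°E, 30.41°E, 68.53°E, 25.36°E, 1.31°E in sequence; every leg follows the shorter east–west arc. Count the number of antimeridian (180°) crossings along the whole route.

0

Leg 1: +155.53° → +30.41°, shortest Δλ = -125.12° (west) — does not cross 180°.
Leg 2: +30.41° → +68.53°, shortest Δλ = 38.12° (east) — does not cross 180°.
Leg 3: +68.53° → +25.36°, shortest Δλ = -43.17° (west) — does not cross 180°.
Leg 4: +25.36° → +1.31°, shortest Δλ = -24.05° (west) — does not cross 180°.
Total crossings: 0.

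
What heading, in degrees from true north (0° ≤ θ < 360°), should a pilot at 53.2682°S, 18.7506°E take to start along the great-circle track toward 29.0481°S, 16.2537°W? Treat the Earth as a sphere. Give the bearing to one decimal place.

299.5°

Δλ = -16.2537 − 18.7506 = -35.0043°.
θ = atan2( sin Δλ · cos φ₂ , cos φ₁ · sin φ₂ − sin φ₁ · cos φ₂ · cos Δλ )
  = atan2(-0.50148, 0.28350) = -60.519° → normalised to [0°, 360°): 299.481°.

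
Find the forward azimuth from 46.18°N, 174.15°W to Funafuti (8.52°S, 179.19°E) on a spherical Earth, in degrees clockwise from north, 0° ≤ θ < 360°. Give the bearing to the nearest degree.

Δλ = 179.19 − -174.15 = 353.34°; wrapped into (−180°, 180°]: -6.66°.
θ = atan2( sin Δλ · cos φ₂ , cos φ₁ · sin φ₂ − sin φ₁ · cos φ₂ · cos Δλ )
  = atan2(-0.11470, -0.81132) = -171.953° → normalised to [0°, 360°): 188.047°.

188°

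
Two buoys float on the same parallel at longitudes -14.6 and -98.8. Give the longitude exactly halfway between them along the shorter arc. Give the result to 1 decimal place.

-56.7°

Signed shortest Δλ from -14.6° to -98.8° is -84.2°.
Midpoint longitude = -14.6° + (-84.2°)/2 = -14.6° − 42.1° = -56.7°.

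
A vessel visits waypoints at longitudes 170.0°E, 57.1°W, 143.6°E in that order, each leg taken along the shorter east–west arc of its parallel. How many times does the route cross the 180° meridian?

Leg 1: +170.0° → -57.1°, shortest Δλ = 132.9° (east) — crosses 180°.
Leg 2: -57.1° → +143.6°, shortest Δλ = -159.3° (west) — crosses 180°.
Total crossings: 2.

2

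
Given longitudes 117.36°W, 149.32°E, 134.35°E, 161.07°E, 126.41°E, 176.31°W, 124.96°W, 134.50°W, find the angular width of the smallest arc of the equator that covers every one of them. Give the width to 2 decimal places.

116.23°

Sort the longitudes: -176.31°, -134.50°, -124.96°, -117.36°, +126.41°, +134.35°, +149.32°, +161.07°.
Eastward gaps between consecutive values (wrapping around): 41.81°, 9.54°, 7.60°, 243.77°, 7.94°, 14.97°, 11.75°, 22.62°.
Largest gap = 243.77° ⇒ minimal covering band is its complement: 360° − 243.77° = 116.23°.
Band runs from +126.41° eastward to -117.36°, crossing the antimeridian.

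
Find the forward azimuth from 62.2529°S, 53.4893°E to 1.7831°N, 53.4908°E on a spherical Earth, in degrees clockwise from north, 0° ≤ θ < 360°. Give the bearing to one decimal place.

Δλ = 53.4908 − 53.4893 = 0.0015°.
θ = atan2( sin Δλ · cos φ₂ , cos φ₁ · sin φ₂ − sin φ₁ · cos φ₂ · cos Δλ )
  = atan2(0.00003, 0.89907) = 0.002° → normalised to [0°, 360°): 0.002°.

0.0°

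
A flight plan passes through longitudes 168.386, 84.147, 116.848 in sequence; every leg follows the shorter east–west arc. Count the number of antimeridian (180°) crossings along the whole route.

0

Leg 1: +168.386° → +84.147°, shortest Δλ = -84.239° (west) — does not cross 180°.
Leg 2: +84.147° → +116.848°, shortest Δλ = 32.701° (east) — does not cross 180°.
Total crossings: 0.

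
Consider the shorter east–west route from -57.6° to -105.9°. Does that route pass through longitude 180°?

Signed shortest Δλ = ((-105.9 − -57.6 + 180) mod 360) − 180 = -48.3°.
Going west by 48.3° from -57.6° reaches -105.9° without touching 180°.

No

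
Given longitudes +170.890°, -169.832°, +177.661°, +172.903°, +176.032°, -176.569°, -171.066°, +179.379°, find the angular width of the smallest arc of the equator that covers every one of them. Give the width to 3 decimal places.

19.278°

Sort the longitudes: -176.569°, -171.066°, -169.832°, +170.890°, +172.903°, +176.032°, +177.661°, +179.379°.
Eastward gaps between consecutive values (wrapping around): 5.503°, 1.234°, 340.722°, 2.013°, 3.129°, 1.629°, 1.718°, 4.052°.
Largest gap = 340.722° ⇒ minimal covering band is its complement: 360° − 340.722° = 19.278°.
Band runs from +170.890° eastward to -169.832°, crossing the antimeridian.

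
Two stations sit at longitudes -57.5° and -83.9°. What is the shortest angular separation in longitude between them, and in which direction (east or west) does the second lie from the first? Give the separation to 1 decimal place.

26.4° west

Raw difference: -83.9 − -57.5 = -26.4°.
Normalise into (−180°, 180°]: -26.4° stays -26.4°.
Negative ⇒ the second point lies to the west; separation 26.4°.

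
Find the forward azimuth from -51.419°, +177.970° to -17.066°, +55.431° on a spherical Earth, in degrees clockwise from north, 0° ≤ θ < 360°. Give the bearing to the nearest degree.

234°

Δλ = 55.431 − 177.970 = -122.539°.
θ = atan2( sin Δλ · cos φ₂ , cos φ₁ · sin φ₂ − sin φ₁ · cos φ₂ · cos Δλ )
  = atan2(-0.80590, -0.58497) = -125.974° → normalised to [0°, 360°): 234.026°.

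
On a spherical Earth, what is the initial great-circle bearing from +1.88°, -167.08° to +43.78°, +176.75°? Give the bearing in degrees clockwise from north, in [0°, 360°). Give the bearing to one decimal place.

343.3°

Δλ = 176.75 − -167.08 = 343.83°; wrapped into (−180°, 180°]: -16.17°.
θ = atan2( sin Δλ · cos φ₂ , cos φ₁ · sin φ₂ − sin φ₁ · cos φ₂ · cos Δλ )
  = atan2(-0.20107, 0.66877) = -16.734° → normalised to [0°, 360°): 343.266°.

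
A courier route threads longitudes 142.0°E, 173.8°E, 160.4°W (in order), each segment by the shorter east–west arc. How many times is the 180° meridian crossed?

1

Leg 1: +142.0° → +173.8°, shortest Δλ = 31.8° (east) — does not cross 180°.
Leg 2: +173.8° → -160.4°, shortest Δλ = 25.8° (east) — crosses 180°.
Total crossings: 1.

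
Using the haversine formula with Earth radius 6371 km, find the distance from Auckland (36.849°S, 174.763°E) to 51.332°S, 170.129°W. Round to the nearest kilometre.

2004 km

Δλ = -170.129 − 174.763 = -344.892°; wrapped into (−180°, 180°]: 15.108°.
Δφ = -51.332 − -36.849 = -14.483°.
a = sin²(Δφ/2) + cos φ₁ · cos φ₂ · sin²(Δλ/2) = 0.024530.
c = 2·atan2(√a, √(1−a)) = 0.31453 rad → d = 6371·c ≈ 2003.90 km.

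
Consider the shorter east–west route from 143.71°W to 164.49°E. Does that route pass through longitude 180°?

Naïve |164.49 − -143.71| = 308.2° > 180°, so the shorter arc goes the other way round — across 180°.
Signed shortest Δλ = ((164.49 − -143.71 + 180) mod 360) − 180 = -51.8°.
Going west by 51.8° from -143.71° passes through 180° before reaching +164.49°.

Yes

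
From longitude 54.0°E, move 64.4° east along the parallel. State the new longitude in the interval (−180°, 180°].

118.4°E

Start at +54.0°; shift +64.4° → +118.4°.
+118.4° already lies in (−180°, 180°].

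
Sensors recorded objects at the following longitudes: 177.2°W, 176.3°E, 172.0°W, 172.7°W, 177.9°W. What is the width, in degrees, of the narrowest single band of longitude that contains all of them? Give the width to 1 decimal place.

Sort the longitudes: -177.9°, -177.2°, -172.7°, -172.0°, +176.3°.
Eastward gaps between consecutive values (wrapping around): 0.7°, 4.5°, 0.7°, 348.3°, 5.8°.
Largest gap = 348.3° ⇒ minimal covering band is its complement: 360° − 348.3° = 11.7°.
Band runs from +176.3° eastward to -172.0°, crossing the antimeridian.

11.7°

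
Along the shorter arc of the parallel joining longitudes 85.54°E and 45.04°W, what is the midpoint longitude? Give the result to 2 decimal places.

20.25°E

Signed shortest Δλ from +85.54° to -45.04° is -130.58°.
Midpoint longitude = +85.54° + (-130.58°)/2 = +85.54° − 65.29° = +20.25°.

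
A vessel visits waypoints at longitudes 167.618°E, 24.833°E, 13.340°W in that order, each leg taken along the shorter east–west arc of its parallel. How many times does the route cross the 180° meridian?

0

Leg 1: +167.618° → +24.833°, shortest Δλ = -142.785° (west) — does not cross 180°.
Leg 2: +24.833° → -13.340°, shortest Δλ = -38.173° (west) — does not cross 180°.
Total crossings: 0.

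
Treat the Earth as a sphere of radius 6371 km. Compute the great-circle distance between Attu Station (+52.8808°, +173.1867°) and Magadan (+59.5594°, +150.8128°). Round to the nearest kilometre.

Δλ = 150.8128 − 173.1867 = -22.3739°.
Δφ = 59.5594 − 52.8808 = 6.6786°.
a = sin²(Δφ/2) + cos φ₁ · cos φ₂ · sin²(Δλ/2) = 0.014901.
c = 2·atan2(√a, √(1−a)) = 0.24475 rad → d = 6371·c ≈ 1559.32 km.

1559 km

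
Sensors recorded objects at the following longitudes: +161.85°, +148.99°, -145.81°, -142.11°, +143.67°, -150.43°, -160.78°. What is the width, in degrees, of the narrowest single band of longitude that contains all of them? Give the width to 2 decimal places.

Sort the longitudes: -160.78°, -150.43°, -145.81°, -142.11°, +143.67°, +148.99°, +161.85°.
Eastward gaps between consecutive values (wrapping around): 10.35°, 4.62°, 3.70°, 285.78°, 5.32°, 12.86°, 37.37°.
Largest gap = 285.78° ⇒ minimal covering band is its complement: 360° − 285.78° = 74.22°.
Band runs from +143.67° eastward to -142.11°, crossing the antimeridian.

74.22°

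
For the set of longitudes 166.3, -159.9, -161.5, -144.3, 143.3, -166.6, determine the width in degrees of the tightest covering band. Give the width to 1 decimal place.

72.4°

Sort the longitudes: -166.6°, -161.5°, -159.9°, -144.3°, +143.3°, +166.3°.
Eastward gaps between consecutive values (wrapping around): 5.1°, 1.6°, 15.6°, 287.6°, 23.0°, 27.1°.
Largest gap = 287.6° ⇒ minimal covering band is its complement: 360° − 287.6° = 72.4°.
Band runs from +143.3° eastward to -144.3°, crossing the antimeridian.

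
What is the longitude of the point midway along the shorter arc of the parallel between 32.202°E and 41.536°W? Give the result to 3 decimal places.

4.667°W

Signed shortest Δλ from +32.202° to -41.536° is -73.738°.
Midpoint longitude = +32.202° + (-73.738°)/2 = +32.202° − 36.869° = -4.667°.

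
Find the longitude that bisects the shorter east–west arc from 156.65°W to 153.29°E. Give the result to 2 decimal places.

178.32°E

Signed shortest Δλ from -156.65° to +153.29° is -50.06°.
Midpoint longitude = -156.65° + (-50.06°)/2 = -156.65° − 25.03° = -181.68°.
Normalise into (−180°, 180°]: +178.32°.
(The naïve average (-156.65 + +153.29)/2 = -1.68° is on the wrong side of the globe.)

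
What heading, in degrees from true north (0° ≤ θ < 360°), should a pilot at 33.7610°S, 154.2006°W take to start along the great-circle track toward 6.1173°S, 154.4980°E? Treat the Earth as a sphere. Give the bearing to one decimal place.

Δλ = 154.4980 − -154.2006 = 308.6986°; wrapped into (−180°, 180°]: -51.3014°.
θ = atan2( sin Δλ · cos φ₂ , cos φ₁ · sin φ₂ − sin φ₁ · cos φ₂ · cos Δλ )
  = atan2(-0.77600, 0.25688) = -71.684° → normalised to [0°, 360°): 288.316°.

288.3°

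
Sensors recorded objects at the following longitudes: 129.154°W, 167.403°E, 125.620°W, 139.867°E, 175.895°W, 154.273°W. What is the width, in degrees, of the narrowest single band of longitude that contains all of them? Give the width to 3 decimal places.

94.513°

Sort the longitudes: -175.895°, -154.273°, -129.154°, -125.620°, +139.867°, +167.403°.
Eastward gaps between consecutive values (wrapping around): 21.622°, 25.119°, 3.534°, 265.487°, 27.536°, 16.702°.
Largest gap = 265.487° ⇒ minimal covering band is its complement: 360° − 265.487° = 94.513°.
Band runs from +139.867° eastward to -125.620°, crossing the antimeridian.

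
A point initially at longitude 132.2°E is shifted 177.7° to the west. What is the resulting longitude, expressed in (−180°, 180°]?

45.5°W

Start at +132.2°; shift −177.7° → -45.5°.
-45.5° already lies in (−180°, 180°].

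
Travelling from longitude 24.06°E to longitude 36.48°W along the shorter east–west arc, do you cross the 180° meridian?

No

Signed shortest Δλ = ((-36.48 − 24.06 + 180) mod 360) − 180 = -60.54°.
Going west by 60.54° from +24.06° reaches -36.48° without touching 180°.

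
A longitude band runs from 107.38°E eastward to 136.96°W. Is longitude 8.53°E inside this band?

No

Band width going east from +107.38° to -136.96°: ((-136.96 − 107.38) mod 360) = 115.66°.
Offset of +8.53° east of the west edge: ((8.53 − 107.38) mod 360) = 261.15°.
261.15° > 115.66° ⇒ outside.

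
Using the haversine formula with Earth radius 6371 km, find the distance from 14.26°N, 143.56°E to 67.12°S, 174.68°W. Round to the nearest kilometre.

9662 km

Δλ = -174.68 − 143.56 = -318.24°; wrapped into (−180°, 180°]: 41.76°.
Δφ = -67.12 − 14.26 = -81.38°.
a = sin²(Δφ/2) + cos φ₁ · cos φ₂ · sin²(Δλ/2) = 0.472927.
c = 2·atan2(√a, √(1−a)) = 1.51662 rad → d = 6371·c ≈ 9662.41 km.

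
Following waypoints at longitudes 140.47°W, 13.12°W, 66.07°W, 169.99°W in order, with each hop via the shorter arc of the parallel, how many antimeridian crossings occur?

Leg 1: -140.47° → -13.12°, shortest Δλ = 127.35° (east) — does not cross 180°.
Leg 2: -13.12° → -66.07°, shortest Δλ = -52.95° (west) — does not cross 180°.
Leg 3: -66.07° → -169.99°, shortest Δλ = -103.92° (west) — does not cross 180°.
Total crossings: 0.

0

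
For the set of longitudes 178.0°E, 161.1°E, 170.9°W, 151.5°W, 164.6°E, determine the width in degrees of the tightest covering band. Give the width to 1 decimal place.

47.4°

Sort the longitudes: -170.9°, -151.5°, +161.1°, +164.6°, +178.0°.
Eastward gaps between consecutive values (wrapping around): 19.4°, 312.6°, 3.5°, 13.4°, 11.1°.
Largest gap = 312.6° ⇒ minimal covering band is its complement: 360° − 312.6° = 47.4°.
Band runs from +161.1° eastward to -151.5°, crossing the antimeridian.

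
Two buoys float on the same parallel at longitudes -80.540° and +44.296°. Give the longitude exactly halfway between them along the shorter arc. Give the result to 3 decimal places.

-18.122°

Signed shortest Δλ from -80.540° to +44.296° is +124.836°.
Midpoint longitude = -80.540° + (+124.836°)/2 = -80.540° + 62.418° = -18.122°.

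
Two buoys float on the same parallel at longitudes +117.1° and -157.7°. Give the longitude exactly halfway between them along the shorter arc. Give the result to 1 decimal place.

+159.7°

Signed shortest Δλ from +117.1° to -157.7° is +85.2°.
Midpoint longitude = +117.1° + (+85.2°)/2 = +117.1° + 42.6° = +159.7°.
(The naïve average (+117.1 + -157.7)/2 = -20.3° is on the wrong side of the globe.)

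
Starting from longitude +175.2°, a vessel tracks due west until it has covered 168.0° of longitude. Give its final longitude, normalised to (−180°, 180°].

Start at +175.2°; shift −168.0° → +7.2°.
+7.2° already lies in (−180°, 180°].

+7.2°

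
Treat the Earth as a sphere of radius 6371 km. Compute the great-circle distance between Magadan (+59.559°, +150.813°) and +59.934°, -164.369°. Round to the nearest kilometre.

2463 km

Δλ = -164.369 − 150.813 = -315.182°; wrapped into (−180°, 180°]: 44.818°.
Δφ = 59.934 − 59.559 = 0.375°.
a = sin²(Δφ/2) + cos φ₁ · cos φ₂ · sin²(Δλ/2) = 0.036899.
c = 2·atan2(√a, √(1−a)) = 0.38658 rad → d = 6371·c ≈ 2462.92 km.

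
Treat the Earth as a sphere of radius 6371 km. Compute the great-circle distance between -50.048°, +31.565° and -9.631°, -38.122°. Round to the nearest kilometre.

7743 km

Δλ = -38.122 − 31.565 = -69.687°.
Δφ = -9.631 − -50.048 = 40.417°.
a = sin²(Δφ/2) + cos φ₁ · cos φ₂ · sin²(Δλ/2) = 0.325986.
c = 2·atan2(√a, √(1−a)) = 1.21533 rad → d = 6371·c ≈ 7742.86 km.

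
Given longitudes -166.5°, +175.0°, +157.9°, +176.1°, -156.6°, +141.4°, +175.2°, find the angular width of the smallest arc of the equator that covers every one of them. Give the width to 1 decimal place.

Sort the longitudes: -166.5°, -156.6°, +141.4°, +157.9°, +175.0°, +175.2°, +176.1°.
Eastward gaps between consecutive values (wrapping around): 9.9°, 298.0°, 16.5°, 17.1°, 0.2°, 0.9°, 17.4°.
Largest gap = 298.0° ⇒ minimal covering band is its complement: 360° − 298.0° = 62.0°.
Band runs from +141.4° eastward to -156.6°, crossing the antimeridian.

62.0°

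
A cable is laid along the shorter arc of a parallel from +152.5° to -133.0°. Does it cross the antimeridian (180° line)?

Naïve |-133.0 − 152.5| = 285.5° > 180°, so the shorter arc goes the other way round — across 180°.
Signed shortest Δλ = ((-133.0 − 152.5 + 180) mod 360) − 180 = 74.5°.
Going east by 74.5° from +152.5° passes through 180° before reaching -133.0°.

Yes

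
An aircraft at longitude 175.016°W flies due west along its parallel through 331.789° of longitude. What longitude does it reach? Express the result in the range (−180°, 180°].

Start at -175.016°; shift −331.789° → -506.805°.
-506.805° lies outside (−180°, 180°]; add 360° → -146.805°.

146.805°W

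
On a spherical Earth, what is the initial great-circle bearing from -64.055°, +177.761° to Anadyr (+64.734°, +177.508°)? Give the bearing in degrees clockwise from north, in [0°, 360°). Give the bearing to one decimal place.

359.9°

Δλ = 177.508 − 177.761 = -0.253°.
θ = atan2( sin Δλ · cos φ₂ , cos φ₁ · sin φ₂ − sin φ₁ · cos φ₂ · cos Δλ )
  = atan2(-0.00188, 0.77945) = -0.139° → normalised to [0°, 360°): 359.861°.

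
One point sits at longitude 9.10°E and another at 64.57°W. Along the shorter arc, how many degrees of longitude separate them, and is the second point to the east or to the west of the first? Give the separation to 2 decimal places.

73.67° west

Raw difference: -64.57 − 9.10 = -73.67°.
Normalise into (−180°, 180°]: -73.67° stays -73.67°.
Negative ⇒ the second point lies to the west; separation 73.67°.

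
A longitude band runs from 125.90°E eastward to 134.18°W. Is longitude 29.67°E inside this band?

Band width going east from +125.90° to -134.18°: ((-134.18 − 125.90) mod 360) = 99.92°.
Offset of +29.67° east of the west edge: ((29.67 − 125.90) mod 360) = 263.77°.
263.77° > 99.92° ⇒ outside.

No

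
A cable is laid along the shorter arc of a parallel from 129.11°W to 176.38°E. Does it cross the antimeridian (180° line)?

Yes

Naïve |176.38 − -129.11| = 305.49° > 180°, so the shorter arc goes the other way round — across 180°.
Signed shortest Δλ = ((176.38 − -129.11 + 180) mod 360) − 180 = -54.51°.
Going west by 54.51° from -129.11° passes through 180° before reaching +176.38°.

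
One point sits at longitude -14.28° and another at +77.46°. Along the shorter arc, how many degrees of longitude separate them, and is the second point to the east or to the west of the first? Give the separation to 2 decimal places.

Raw difference: 77.46 − -14.28 = 91.74°.
Normalise into (−180°, 180°]: 91.74° stays 91.74°.
Positive ⇒ the second point lies to the east; separation 91.74°.

91.74° east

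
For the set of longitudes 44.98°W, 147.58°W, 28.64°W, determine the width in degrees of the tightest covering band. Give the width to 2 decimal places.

118.94°

Sort the longitudes: -147.58°, -44.98°, -28.64°.
Eastward gaps between consecutive values (wrapping around): 102.60°, 16.34°, 241.06°.
Largest gap = 241.06° ⇒ minimal covering band is its complement: 360° − 241.06° = 118.94°.
Band runs from -147.58° eastward to -28.64°.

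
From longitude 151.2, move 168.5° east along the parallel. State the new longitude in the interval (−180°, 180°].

-40.3°

Start at +151.2°; shift +168.5° → +319.7°.
+319.7° lies outside (−180°, 180°]; subtract 360° → -40.3°.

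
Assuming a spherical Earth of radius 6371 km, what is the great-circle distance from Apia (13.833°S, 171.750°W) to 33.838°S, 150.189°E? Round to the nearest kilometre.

4427 km

Δλ = 150.189 − -171.750 = 321.939°; wrapped into (−180°, 180°]: -38.061°.
Δφ = -33.838 − -13.833 = -20.005°.
a = sin²(Δφ/2) + cos φ₁ · cos φ₂ · sin²(Δλ/2) = 0.115920.
c = 2·atan2(√a, √(1−a)) = 0.69484 rad → d = 6371·c ≈ 4426.80 km.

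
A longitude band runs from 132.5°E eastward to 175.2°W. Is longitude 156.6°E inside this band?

Yes

Band width going east from +132.5° to -175.2°: ((-175.2 − 132.5) mod 360) = 52.3°.
Offset of +156.6° east of the west edge: ((156.6 − 132.5) mod 360) = 24.1°.
24.1° ≤ 52.3° ⇒ inside.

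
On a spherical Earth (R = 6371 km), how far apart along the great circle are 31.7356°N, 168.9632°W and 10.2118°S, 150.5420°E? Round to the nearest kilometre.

Δλ = 150.5420 − -168.9632 = 319.5052°; wrapped into (−180°, 180°]: -40.4948°.
Δφ = -10.2118 − 31.7356 = -41.9474°.
a = sin²(Δφ/2) + cos φ₁ · cos φ₂ · sin²(Δλ/2) = 0.228367.
c = 2·atan2(√a, √(1−a)) = 0.99648 rad → d = 6371·c ≈ 6348.54 km.

6349 km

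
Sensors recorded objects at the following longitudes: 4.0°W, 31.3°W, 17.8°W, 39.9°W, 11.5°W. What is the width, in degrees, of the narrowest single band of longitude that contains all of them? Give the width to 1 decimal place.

35.9°

Sort the longitudes: -39.9°, -31.3°, -17.8°, -11.5°, -4.0°.
Eastward gaps between consecutive values (wrapping around): 8.6°, 13.5°, 6.3°, 7.5°, 324.1°.
Largest gap = 324.1° ⇒ minimal covering band is its complement: 360° − 324.1° = 35.9°.
Band runs from -39.9° eastward to -4.0°.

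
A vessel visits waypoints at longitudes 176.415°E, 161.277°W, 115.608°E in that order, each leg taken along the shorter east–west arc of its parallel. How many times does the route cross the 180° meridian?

Leg 1: +176.415° → -161.277°, shortest Δλ = 22.308° (east) — crosses 180°.
Leg 2: -161.277° → +115.608°, shortest Δλ = -83.115° (west) — crosses 180°.
Total crossings: 2.

2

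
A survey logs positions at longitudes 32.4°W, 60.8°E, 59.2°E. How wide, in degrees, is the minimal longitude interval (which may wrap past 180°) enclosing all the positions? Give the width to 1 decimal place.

93.2°

Sort the longitudes: -32.4°, +59.2°, +60.8°.
Eastward gaps between consecutive values (wrapping around): 91.6°, 1.6°, 266.8°.
Largest gap = 266.8° ⇒ minimal covering band is its complement: 360° − 266.8° = 93.2°.
Band runs from -32.4° eastward to +60.8°.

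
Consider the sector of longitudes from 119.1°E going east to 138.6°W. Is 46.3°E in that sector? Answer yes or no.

Band width going east from +119.1° to -138.6°: ((-138.6 − 119.1) mod 360) = 102.3°.
Offset of +46.3° east of the west edge: ((46.3 − 119.1) mod 360) = 287.2°.
287.2° > 102.3° ⇒ outside.

No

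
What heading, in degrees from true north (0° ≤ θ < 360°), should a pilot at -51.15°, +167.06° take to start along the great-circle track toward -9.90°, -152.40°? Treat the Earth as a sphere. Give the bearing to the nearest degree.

53°

Δλ = -152.40 − 167.06 = -319.46°; wrapped into (−180°, 180°]: 40.54°.
θ = atan2( sin Δλ · cos φ₂ , cos φ₁ · sin φ₂ − sin φ₁ · cos φ₂ · cos Δλ )
  = atan2(0.64030, 0.47518) = 53.420° → normalised to [0°, 360°): 53.420°.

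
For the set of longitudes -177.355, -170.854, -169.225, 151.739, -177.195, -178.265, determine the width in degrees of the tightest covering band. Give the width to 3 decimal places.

39.036°

Sort the longitudes: -178.265°, -177.355°, -177.195°, -170.854°, -169.225°, +151.739°.
Eastward gaps between consecutive values (wrapping around): 0.910°, 0.160°, 6.341°, 1.629°, 320.964°, 29.996°.
Largest gap = 320.964° ⇒ minimal covering band is its complement: 360° − 320.964° = 39.036°.
Band runs from +151.739° eastward to -169.225°, crossing the antimeridian.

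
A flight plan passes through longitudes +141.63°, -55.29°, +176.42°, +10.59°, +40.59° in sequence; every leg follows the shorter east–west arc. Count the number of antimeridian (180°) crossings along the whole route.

Leg 1: +141.63° → -55.29°, shortest Δλ = 163.08° (east) — crosses 180°.
Leg 2: -55.29° → +176.42°, shortest Δλ = -128.29° (west) — crosses 180°.
Leg 3: +176.42° → +10.59°, shortest Δλ = -165.83° (west) — does not cross 180°.
Leg 4: +10.59° → +40.59°, shortest Δλ = 30.0° (east) — does not cross 180°.
Total crossings: 2.

2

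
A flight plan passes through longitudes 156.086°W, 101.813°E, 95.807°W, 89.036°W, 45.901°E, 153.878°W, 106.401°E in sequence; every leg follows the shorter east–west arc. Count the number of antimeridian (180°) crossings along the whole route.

4

Leg 1: -156.086° → +101.813°, shortest Δλ = -102.101° (west) — crosses 180°.
Leg 2: +101.813° → -95.807°, shortest Δλ = 162.38° (east) — crosses 180°.
Leg 3: -95.807° → -89.036°, shortest Δλ = 6.771° (east) — does not cross 180°.
Leg 4: -89.036° → +45.901°, shortest Δλ = 134.937° (east) — does not cross 180°.
Leg 5: +45.901° → -153.878°, shortest Δλ = 160.221° (east) — crosses 180°.
Leg 6: -153.878° → +106.401°, shortest Δλ = -99.721° (west) — crosses 180°.
Total crossings: 4.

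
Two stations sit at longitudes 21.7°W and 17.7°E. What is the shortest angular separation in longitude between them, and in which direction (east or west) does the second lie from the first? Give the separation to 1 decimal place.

39.4° east

Raw difference: 17.7 − -21.7 = 39.4°.
Normalise into (−180°, 180°]: 39.4° stays 39.4°.
Positive ⇒ the second point lies to the east; separation 39.4°.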